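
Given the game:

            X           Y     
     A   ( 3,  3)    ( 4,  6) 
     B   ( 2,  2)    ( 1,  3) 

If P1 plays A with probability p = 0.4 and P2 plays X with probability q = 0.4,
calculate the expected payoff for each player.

E[P1] = 2.28, E[P2] = 3.48

Work:
E[P1] = p·q·π₁(A,X) + p·(1-q)·π₁(A,Y) + (1-p)·q·π₁(B,X) + (1-p)·(1-q)·π₁(B,Y)
= 0.4·0.4·3 + 0.4·0.6·4 + 0.6·0.4·2 + 0.6·0.6·1
= 2.28

E[P2] = 3.48 (similar calculation)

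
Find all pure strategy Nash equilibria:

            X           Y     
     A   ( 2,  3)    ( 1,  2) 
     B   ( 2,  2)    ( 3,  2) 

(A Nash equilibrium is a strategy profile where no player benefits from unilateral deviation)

Nash equilibrium: (A, X), (B, X), (B, Y)

Work:
Best responses:
  P1 vs X: payoffs [2, 2] → best response A/B (payoff 2)
  P1 vs Y: payoffs [1, 3] → best response B (payoff 3)
  P2 vs A: payoffs [3, 2] → best response X (payoff 3)
  P2 vs B: payoffs [2, 2] → best response X/Y (payoff 2)
Mutual best responses: (A,X), (B,X), (B,Y) → Nash equilibria.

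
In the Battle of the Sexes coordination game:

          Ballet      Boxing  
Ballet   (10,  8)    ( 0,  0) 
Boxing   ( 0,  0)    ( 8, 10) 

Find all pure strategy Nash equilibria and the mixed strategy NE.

Pure NE: (Ballet, Ballet) and (Boxing, Boxing); Mixed NE: p = 0.5556, q = 0.4444

Work:
Check pure NE:
(Ballet, Ballet): (10, 8) - no unilateral deviation beneficial
(Boxing, Boxing): (8, 10) - no unilateral deviation beneficial
Mixed NE: P1 plays Ballet with p = 0.5556, P2 plays Ballet with q = 0.4444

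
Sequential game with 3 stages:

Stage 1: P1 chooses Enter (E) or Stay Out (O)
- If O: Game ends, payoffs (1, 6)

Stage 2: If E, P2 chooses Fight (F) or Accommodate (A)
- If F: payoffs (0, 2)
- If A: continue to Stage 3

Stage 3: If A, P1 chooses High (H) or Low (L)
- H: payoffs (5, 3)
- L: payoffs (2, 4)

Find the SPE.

SPE: (E, A, H); Outcome (5, 3)

Work:
Stage 3: P1 chooses H (5 vs 2)
Stage 2: P2: F->2, A->3 (anticipating H). Choose A
Stage 1: P1: O->1, E->5 (anticipating A, H). Choose E
SPE path: E -> A -> H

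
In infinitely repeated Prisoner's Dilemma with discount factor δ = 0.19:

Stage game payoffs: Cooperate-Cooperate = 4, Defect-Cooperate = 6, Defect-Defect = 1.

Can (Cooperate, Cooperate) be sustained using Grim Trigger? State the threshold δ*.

δ* = 0.4; since δ = 0.19 < 0.4, cooperation cannot be sustained

Work:
For Grim Trigger:
Cooperate forever: 4/(1-δ)
Defect then punished: 6 + 1·δ/(1-δ)
Need: 4/(1-δ) ≥ 6 + 1·δ/(1-δ)
Solving: δ ≥ (T-R)/(T-P) = (6-4)/(6-1) = 0.4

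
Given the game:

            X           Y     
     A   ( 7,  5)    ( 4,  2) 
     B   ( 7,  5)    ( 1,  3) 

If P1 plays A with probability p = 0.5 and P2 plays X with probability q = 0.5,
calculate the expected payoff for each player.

E[P1] = 4.75, E[P2] = 3.75

Work:
E[P1] = p·q·π₁(A,X) + p·(1-q)·π₁(A,Y) + (1-p)·q·π₁(B,X) + (1-p)·(1-q)·π₁(B,Y)
= 0.5·0.5·7 + 0.5·0.5·4 + 0.5·0.5·7 + 0.5·0.5·1
= 4.75

E[P2] = 3.75 (similar calculation)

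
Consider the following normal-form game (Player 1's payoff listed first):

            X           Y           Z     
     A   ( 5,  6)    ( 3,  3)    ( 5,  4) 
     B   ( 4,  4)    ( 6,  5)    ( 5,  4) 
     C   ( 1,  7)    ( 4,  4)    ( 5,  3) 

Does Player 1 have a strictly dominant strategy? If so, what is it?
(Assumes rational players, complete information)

No strictly dominant strategy exists for Player 1

Work:
A strategy strictly dominates another if it gives a strictly higher payoff against every opponent action. Compare each pair of P1's strategies column-by-column:
  A vs B: [5 vs 4, 3 vs 6, 5 vs 5] → A does not strictly dominate B (column Y: 3 ≤ 6)
  A vs C: [5 vs 1, 3 vs 4, 5 vs 5] → A does not strictly dominate C (column Y: 3 ≤ 4)
  B vs A: [4 vs 5, 6 vs 3, 5 vs 5] → B does not strictly dominate A (column X: 4 ≤ 5)
  B vs C: [4 vs 1, 6 vs 4, 5 vs 5] → B does not strictly dominate C (column Z: 5 ≤ 5)
  C vs A: [1 vs 5, 4 vs 3, 5 vs 5] → C does not strictly dominate A (column X: 1 ≤ 5)
  C vs B: [1 vs 4, 4 vs 6, 5 vs 5] → C does not strictly dominate B (column X: 1 ≤ 4)
No single strategy strictly dominates all others → no strictly dominant strategy.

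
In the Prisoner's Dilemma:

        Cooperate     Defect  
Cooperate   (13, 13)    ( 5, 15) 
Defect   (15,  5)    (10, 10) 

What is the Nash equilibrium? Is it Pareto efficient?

(Defect, Defect) is NE; not Pareto efficient

Work:
Defect dominates Cooperate for both players:
If P2 cooperates: Defect (15) > Cooperate (13)
If P2 defects: Defect (10) > Cooperate (5)
NE: (Defect, Defect) with payoff (10, 10)
But (Cooperate, Cooperate) = (13, 13) Pareto dominates (10, 10)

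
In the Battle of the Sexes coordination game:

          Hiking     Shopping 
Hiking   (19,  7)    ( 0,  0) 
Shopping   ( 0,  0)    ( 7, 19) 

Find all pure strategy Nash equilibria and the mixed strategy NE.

Pure NE: (Hiking, Hiking) and (Shopping, Shopping); Mixed NE: p = 0.7308, q = 0.2692

Work:
Check pure NE:
(Hiking, Hiking): (19, 7) - no unilateral deviation beneficial
(Shopping, Shopping): (7, 19) - no unilateral deviation beneficial
Mixed NE: P1 plays Hiking with p = 0.7308, P2 plays Hiking with q = 0.2692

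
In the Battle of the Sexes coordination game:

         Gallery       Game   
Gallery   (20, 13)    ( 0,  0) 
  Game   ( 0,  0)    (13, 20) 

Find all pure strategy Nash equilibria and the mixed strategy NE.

Pure NE: (Gallery, Gallery) and (Game, Game); Mixed NE: p = 0.6061, q = 0.3939

Work:
Check pure NE:
(Gallery, Gallery): (20, 13) - no unilateral deviation beneficial
(Game, Game): (13, 20) - no unilateral deviation beneficial
Mixed NE: P1 plays Gallery with p = 0.6061, P2 plays Gallery with q = 0.3939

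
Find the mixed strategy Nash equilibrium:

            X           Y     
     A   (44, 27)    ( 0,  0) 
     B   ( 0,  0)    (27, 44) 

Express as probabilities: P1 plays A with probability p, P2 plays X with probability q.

p = 0.6197, q = 0.3803

Work:
Find probabilities that make opponent indifferent:
P2 chooses q to make P1 indifferent between A and B
P1 chooses p to make P2 indifferent between X and Y
Mixed NE: P1 plays (A: 0.6197, B: 0.3803), P2 plays (X: 0.3803, Y: 0.6197)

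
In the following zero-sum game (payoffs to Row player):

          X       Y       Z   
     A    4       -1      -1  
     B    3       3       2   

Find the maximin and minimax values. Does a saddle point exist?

Maximin = 2, Minimax = 2, Saddle: True

Work:
Row minimums: [-1, 2] → maximin = 2
Column maximums: [4, 3, 2] → minimax = 2
Saddle point exists! Game value = 2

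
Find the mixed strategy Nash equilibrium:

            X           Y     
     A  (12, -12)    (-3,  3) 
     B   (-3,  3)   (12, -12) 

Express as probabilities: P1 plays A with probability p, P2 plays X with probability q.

p = 0.5, q = 0.5

Work:
Find probabilities that make opponent indifferent:
P2 chooses q to make P1 indifferent between A and B
P1 chooses p to make P2 indifferent between X and Y
Mixed NE: P1 plays (A: 0.5, B: 0.5), P2 plays (X: 0.5, Y: 0.5)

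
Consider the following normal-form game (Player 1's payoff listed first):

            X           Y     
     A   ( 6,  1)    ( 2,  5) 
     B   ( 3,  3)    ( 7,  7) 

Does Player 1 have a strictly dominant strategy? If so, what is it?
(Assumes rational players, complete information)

No strictly dominant strategy exists for Player 1

Work:
A strategy strictly dominates another if it gives a strictly higher payoff against every opponent action. Compare each pair of P1's strategies column-by-column:
  A vs B: [6 vs 3, 2 vs 7] → A does not strictly dominate B (column Y: 2 ≤ 7)
  B vs A: [3 vs 6, 7 vs 2] → B does not strictly dominate A (column X: 3 ≤ 6)
No single strategy strictly dominates all others → no strictly dominant strategy.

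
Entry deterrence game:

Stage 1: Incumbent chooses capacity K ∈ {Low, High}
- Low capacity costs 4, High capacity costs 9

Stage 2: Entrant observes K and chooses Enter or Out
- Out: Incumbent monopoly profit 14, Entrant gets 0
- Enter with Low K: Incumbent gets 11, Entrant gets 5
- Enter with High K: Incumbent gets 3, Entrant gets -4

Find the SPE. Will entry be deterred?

SPE: (Low, Enter|Low, Out|High); Entry not deterred. Incumbent net profit = 7, Entrant gets 5

Work:
After Low K: Entrant enters (5 > 0)
After High K: Entrant stays out (-4 < 0)
Incumbent: Low → 11−4=7, High → 14−9=5
Incumbent chooses Low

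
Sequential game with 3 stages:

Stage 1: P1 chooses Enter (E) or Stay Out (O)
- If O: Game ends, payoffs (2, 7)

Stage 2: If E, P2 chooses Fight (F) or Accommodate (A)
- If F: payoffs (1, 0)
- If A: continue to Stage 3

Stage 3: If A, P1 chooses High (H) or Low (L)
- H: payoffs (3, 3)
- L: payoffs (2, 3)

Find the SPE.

SPE: (E, A, H); Outcome (3, 3)

Work:
Stage 3: P1 chooses H (3 vs 2)
Stage 2: P2: F->0, A->3 (anticipating H). Choose A
Stage 1: P1: O->2, E->3 (anticipating A, H). Choose E
SPE path: E -> A -> H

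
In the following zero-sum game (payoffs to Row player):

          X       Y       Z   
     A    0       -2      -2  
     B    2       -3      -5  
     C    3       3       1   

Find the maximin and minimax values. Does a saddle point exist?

Maximin = 1, Minimax = 1, Saddle: True

Work:
Row minimums: [-2, -5, 1] → maximin = 1
Column maximums: [3, 3, 1] → minimax = 1
Saddle point exists! Game value = 1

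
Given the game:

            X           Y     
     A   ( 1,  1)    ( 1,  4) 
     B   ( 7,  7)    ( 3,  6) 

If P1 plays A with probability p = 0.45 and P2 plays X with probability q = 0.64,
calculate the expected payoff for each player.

E[P1] = 3.508, E[P2] = 4.588

Work:
E[P1] = p·q·π₁(A,X) + p·(1-q)·π₁(A,Y) + (1-p)·q·π₁(B,X) + (1-p)·(1-q)·π₁(B,Y)
= 0.45·0.64·1 + 0.45·0.36·1 + 0.55·0.64·7 + 0.55·0.36·3
= 3.508

E[P2] = 4.588 (similar calculation)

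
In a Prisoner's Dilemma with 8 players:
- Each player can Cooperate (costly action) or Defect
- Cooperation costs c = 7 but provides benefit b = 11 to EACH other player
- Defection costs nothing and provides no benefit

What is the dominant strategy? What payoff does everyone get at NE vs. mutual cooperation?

Dominant: Defect; NE payoff = 0; Coop payoff = 70

Work:
Defect dominates (saves cost c = 7, benefit to others is external)
NE: All defect → everyone gets 0
If all cooperate: each receives (7)×11 - 7 = 70
Social dilemma: 70 > 0 but NE gives 0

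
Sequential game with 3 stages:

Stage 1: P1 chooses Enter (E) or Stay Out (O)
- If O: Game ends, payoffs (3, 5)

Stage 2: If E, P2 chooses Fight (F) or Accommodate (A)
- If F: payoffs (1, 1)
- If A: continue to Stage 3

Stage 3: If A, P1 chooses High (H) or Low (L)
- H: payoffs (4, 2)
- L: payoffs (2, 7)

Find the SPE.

SPE: (E, A, H); Outcome (4, 2)

Work:
Stage 3: P1 chooses H (4 vs 2)
Stage 2: P2: F->1, A->2 (anticipating H). Choose A
Stage 1: P1: O->3, E->4 (anticipating A, H). Choose E
SPE path: E -> A -> H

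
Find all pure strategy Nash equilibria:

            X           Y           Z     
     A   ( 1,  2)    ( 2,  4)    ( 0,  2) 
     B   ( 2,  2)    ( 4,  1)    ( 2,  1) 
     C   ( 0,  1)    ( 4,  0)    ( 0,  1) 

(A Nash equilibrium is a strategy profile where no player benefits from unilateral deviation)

Nash equilibrium: (B, X)

Work:
Best responses:
  P1 vs X: payoffs [1, 2, 0] → best response B (payoff 2)
  P1 vs Y: payoffs [2, 4, 4] → best response B/C (payoff 4)
  P1 vs Z: payoffs [0, 2, 0] → best response B (payoff 2)
  P2 vs A: payoffs [2, 4, 2] → best response Y (payoff 4)
  P2 vs B: payoffs [2, 1, 1] → best response X (payoff 2)
  P2 vs C: payoffs [1, 0, 1] → best response X/Z (payoff 1)
Mutual best responses: (B,X) → Nash equilibria.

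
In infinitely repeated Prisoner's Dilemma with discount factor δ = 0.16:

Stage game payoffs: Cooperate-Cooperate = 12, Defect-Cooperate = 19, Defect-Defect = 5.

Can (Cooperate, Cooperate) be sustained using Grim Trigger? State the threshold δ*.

δ* = 0.5; since δ = 0.16 < 0.5, cooperation cannot be sustained

Work:
For Grim Trigger:
Cooperate forever: 12/(1-δ)
Defect then punished: 19 + 5·δ/(1-δ)
Need: 12/(1-δ) ≥ 19 + 5·δ/(1-δ)
Solving: δ ≥ (T-R)/(T-P) = (19-12)/(19-5) = 0.5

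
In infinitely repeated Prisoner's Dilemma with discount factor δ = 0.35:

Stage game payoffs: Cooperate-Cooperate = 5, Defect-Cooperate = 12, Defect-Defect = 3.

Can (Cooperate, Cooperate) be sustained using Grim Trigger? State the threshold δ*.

δ* = 0.7778; since δ = 0.35 < 0.7778, cooperation cannot be sustained

Work:
For Grim Trigger:
Cooperate forever: 5/(1-δ)
Defect then punished: 12 + 3·δ/(1-δ)
Need: 5/(1-δ) ≥ 12 + 3·δ/(1-δ)
Solving: δ ≥ (T-R)/(T-P) = (12-5)/(12-3) = 0.7778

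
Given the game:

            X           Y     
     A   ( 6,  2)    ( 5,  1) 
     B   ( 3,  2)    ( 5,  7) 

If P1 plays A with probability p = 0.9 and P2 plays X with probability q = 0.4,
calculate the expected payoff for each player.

E[P1] = 5.28, E[P2] = 1.76

Work:
E[P1] = p·q·π₁(A,X) + p·(1-q)·π₁(A,Y) + (1-p)·q·π₁(B,X) + (1-p)·(1-q)·π₁(B,Y)
= 0.9·0.4·6 + 0.9·0.6·5 + 0.1·0.4·3 + 0.1·0.6·5
= 5.28

E[P2] = 1.76 (similar calculation)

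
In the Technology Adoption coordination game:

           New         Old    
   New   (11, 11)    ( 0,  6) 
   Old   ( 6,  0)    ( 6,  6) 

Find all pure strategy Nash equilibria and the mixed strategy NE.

Pure NE: (New, New) and (Old, Old); Mixed NE: p = 0.5455, q = 0.5455

Work:
Check pure NE:
(New, New): (11, 11) - no unilateral deviation beneficial
(Old, Old): (6, 6) - no unilateral deviation beneficial
Mixed NE: P1 plays New with p = 0.5455, P2 plays New with q = 0.5455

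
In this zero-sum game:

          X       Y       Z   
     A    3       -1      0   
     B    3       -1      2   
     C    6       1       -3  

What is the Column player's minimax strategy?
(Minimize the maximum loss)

Column should play Y, value = 1

Work:
Column player minimizes Row's maximum payoff:
Column X: max payoff to Row = 6
Column Y: max payoff to Row = 1
Column Z: max payoff to Row = 2
Minimum is 1, achieved by column Y.
Minimax strategy: Y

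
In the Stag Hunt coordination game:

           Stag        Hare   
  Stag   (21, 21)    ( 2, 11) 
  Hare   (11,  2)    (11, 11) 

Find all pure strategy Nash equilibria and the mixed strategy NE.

Pure NE: (Stag, Stag) and (Hare, Hare); Mixed NE: p = 0.4737, q = 0.4737

Work:
Check pure NE:
(Stag, Stag): (21, 21) - no unilateral deviation beneficial
(Hare, Hare): (11, 11) - no unilateral deviation beneficial
Mixed NE: P1 plays Stag with p = 0.4737, P2 plays Stag with q = 0.4737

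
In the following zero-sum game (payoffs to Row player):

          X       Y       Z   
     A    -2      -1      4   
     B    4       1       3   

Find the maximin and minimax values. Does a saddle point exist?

Maximin = 1, Minimax = 1, Saddle: True

Work:
Row minimums: [-2, 1] → maximin = 1
Column maximums: [4, 1, 4] → minimax = 1
Saddle point exists! Game value = 1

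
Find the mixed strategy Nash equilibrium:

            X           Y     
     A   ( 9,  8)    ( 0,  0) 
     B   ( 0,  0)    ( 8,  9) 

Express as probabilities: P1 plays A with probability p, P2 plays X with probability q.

p = 0.5294, q = 0.4706

Work:
Find probabilities that make opponent indifferent:
P2 chooses q to make P1 indifferent between A and B
P1 chooses p to make P2 indifferent between X and Y
Mixed NE: P1 plays (A: 0.5294, B: 0.4706), P2 plays (X: 0.4706, Y: 0.5294)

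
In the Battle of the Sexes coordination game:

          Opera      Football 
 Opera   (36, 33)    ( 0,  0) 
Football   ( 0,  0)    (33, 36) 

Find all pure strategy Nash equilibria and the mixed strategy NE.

Pure NE: (Opera, Opera) and (Football, Football); Mixed NE: p = 0.5217, q = 0.4783

Work:
Check pure NE:
(Opera, Opera): (36, 33) - no unilateral deviation beneficial
(Football, Football): (33, 36) - no unilateral deviation beneficial
Mixed NE: P1 plays Opera with p = 0.5217, P2 plays Opera with q = 0.4783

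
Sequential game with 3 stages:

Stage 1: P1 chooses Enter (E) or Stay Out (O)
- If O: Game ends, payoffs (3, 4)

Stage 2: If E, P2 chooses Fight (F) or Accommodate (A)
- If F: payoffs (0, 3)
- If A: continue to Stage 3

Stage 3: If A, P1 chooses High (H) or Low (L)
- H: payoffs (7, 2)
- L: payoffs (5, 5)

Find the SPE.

SPE: (O, F, H); Outcome (3, 4)

Work:
Stage 3: P1 chooses H (7 vs 5)
Stage 2: P2: F->3, A->2 (anticipating H). Choose F
Stage 1: P1: O->3, E->0 (anticipating F, H). Choose O
SPE path: O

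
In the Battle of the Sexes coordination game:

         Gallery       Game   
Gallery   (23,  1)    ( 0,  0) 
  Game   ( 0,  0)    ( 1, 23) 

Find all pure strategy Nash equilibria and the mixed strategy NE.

Pure NE: (Gallery, Gallery) and (Game, Game); Mixed NE: p = 0.9583, q = 0.0417

Work:
Check pure NE:
(Gallery, Gallery): (23, 1) - no unilateral deviation beneficial
(Game, Game): (1, 23) - no unilateral deviation beneficial
Mixed NE: P1 plays Gallery with p = 0.9583, P2 plays Gallery with q = 0.0417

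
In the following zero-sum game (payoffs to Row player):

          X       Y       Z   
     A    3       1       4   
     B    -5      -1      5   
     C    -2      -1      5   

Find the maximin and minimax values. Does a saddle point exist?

Maximin = 1, Minimax = 1, Saddle: True

Work:
Row minimums: [1, -5, -2] → maximin = 1
Column maximums: [3, 1, 5] → minimax = 1
Saddle point exists! Game value = 1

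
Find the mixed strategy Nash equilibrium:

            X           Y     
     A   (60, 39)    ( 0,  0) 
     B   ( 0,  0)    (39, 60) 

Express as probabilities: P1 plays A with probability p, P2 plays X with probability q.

p = 0.6061, q = 0.3939

Work:
Find probabilities that make opponent indifferent:
P2 chooses q to make P1 indifferent between A and B
P1 chooses p to make P2 indifferent between X and Y
Mixed NE: P1 plays (A: 0.6061, B: 0.3939), P2 plays (X: 0.3939, Y: 0.6061)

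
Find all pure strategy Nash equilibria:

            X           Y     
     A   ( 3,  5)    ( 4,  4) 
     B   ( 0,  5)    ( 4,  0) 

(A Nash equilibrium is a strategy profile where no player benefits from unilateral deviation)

Nash equilibrium: (A, X)

Work:
Best responses:
  P1 vs X: payoffs [3, 0] → best response A (payoff 3)
  P1 vs Y: payoffs [4, 4] → best response A/B (payoff 4)
  P2 vs A: payoffs [5, 4] → best response X (payoff 5)
  P2 vs B: payoffs [5, 0] → best response X (payoff 5)
Mutual best responses: (A,X) → Nash equilibria.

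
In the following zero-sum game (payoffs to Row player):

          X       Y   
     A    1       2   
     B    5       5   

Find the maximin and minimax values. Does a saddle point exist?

Maximin = 5, Minimax = 5, Saddle: True

Work:
Row minimums: [1, 5] → maximin = 5
Column maximums: [5, 5] → minimax = 5
Saddle point exists! Game value = 5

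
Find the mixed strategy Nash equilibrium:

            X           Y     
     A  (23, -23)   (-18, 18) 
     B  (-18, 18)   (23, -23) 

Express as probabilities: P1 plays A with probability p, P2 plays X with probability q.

p = 0.5, q = 0.5

Work:
Find probabilities that make opponent indifferent:
P2 chooses q to make P1 indifferent between A and B
P1 chooses p to make P2 indifferent between X and Y
Mixed NE: P1 plays (A: 0.5, B: 0.5), P2 plays (X: 0.5, Y: 0.5)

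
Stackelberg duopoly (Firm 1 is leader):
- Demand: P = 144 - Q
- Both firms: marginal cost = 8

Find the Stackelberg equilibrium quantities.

q₁* (leader) = 68.0, q₂* (follower) = 34.0

Work:
Follower's reaction: q₂ = (a - c - q₁)/2
Leader substitutes: π₁ = q₁·(a - q₁ - (a-c-q₁)/2 - c)
FOC: q₁* = (144 - 8)/2 = 68.00
Then: q₂* = (144 - 8 - 68.0)/2 = 34.00
Leader has first-mover advantage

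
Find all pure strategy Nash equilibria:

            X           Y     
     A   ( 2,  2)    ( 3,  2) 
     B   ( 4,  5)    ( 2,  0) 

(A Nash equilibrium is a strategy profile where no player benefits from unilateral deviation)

Nash equilibrium: (A, Y), (B, X)

Work:
Best responses:
  P1 vs X: payoffs [2, 4] → best response B (payoff 4)
  P1 vs Y: payoffs [3, 2] → best response A (payoff 3)
  P2 vs A: payoffs [2, 2] → best response X/Y (payoff 2)
  P2 vs B: payoffs [5, 0] → best response X (payoff 5)
Mutual best responses: (A,Y), (B,X) → Nash equilibria.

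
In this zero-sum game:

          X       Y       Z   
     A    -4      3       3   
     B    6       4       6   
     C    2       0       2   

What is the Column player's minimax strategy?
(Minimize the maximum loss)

Column should play Y, value = 4

Work:
Column player minimizes Row's maximum payoff:
Column X: max payoff to Row = 6
Column Y: max payoff to Row = 4
Column Z: max payoff to Row = 6
Minimum is 4, achieved by column Y.
Minimax strategy: Y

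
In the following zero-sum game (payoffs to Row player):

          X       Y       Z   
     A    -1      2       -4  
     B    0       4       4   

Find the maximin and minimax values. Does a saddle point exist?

Maximin = 0, Minimax = 0, Saddle: True

Work:
Row minimums: [-4, 0] → maximin = 0
Column maximums: [0, 4, 4] → minimax = 0
Saddle point exists! Game value = 0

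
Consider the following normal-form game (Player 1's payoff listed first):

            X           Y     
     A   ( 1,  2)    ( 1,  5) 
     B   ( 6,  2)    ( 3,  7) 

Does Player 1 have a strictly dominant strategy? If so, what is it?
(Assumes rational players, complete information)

Yes, Player 1's strictly dominant strategy is B

Work:
A strategy strictly dominates another if it gives a strictly higher payoff against every opponent action. Compare each pair of P1's strategies column-by-column:
  A vs B: [1 vs 6, 1 vs 3] → A does not strictly dominate B (column X: 1 ≤ 6)
  B vs A: [6 vs 1, 3 vs 1] → B strictly dominates A
B strictly dominates every other strategy → strictly dominant.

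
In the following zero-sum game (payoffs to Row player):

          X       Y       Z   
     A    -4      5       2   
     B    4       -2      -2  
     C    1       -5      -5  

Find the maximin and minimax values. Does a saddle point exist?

Maximin = -2, Minimax = 2, Saddle: False

Work:
Row minimums: [-4, -2, -5] → maximin = -2
Column maximums: [4, 5, 2] → minimax = 2
No saddle point (maximin ≠ minimax). Mixed strategy needed.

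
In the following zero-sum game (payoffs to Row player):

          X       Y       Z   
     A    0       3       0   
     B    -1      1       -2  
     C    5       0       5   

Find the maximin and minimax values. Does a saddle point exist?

Maximin = 0, Minimax = 3, Saddle: False

Work:
Row minimums: [0, -2, 0] → maximin = 0
Column maximums: [5, 3, 5] → minimax = 3
No saddle point (maximin ≠ minimax). Mixed strategy needed.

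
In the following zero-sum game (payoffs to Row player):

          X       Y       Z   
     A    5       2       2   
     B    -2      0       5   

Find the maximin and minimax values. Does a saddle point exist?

Maximin = 2, Minimax = 2, Saddle: True

Work:
Row minimums: [2, -2] → maximin = 2
Column maximums: [5, 2, 5] → minimax = 2
Saddle point exists! Game value = 2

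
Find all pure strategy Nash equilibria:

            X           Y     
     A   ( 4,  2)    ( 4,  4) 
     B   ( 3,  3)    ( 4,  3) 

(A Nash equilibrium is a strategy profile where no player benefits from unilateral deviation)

Nash equilibrium: (A, Y), (B, Y)

Work:
Best responses:
  P1 vs X: payoffs [4, 3] → best response A (payoff 4)
  P1 vs Y: payoffs [4, 4] → best response A/B (payoff 4)
  P2 vs A: payoffs [2, 4] → best response Y (payoff 4)
  P2 vs B: payoffs [3, 3] → best response X/Y (payoff 3)
Mutual best responses: (A,Y), (B,Y) → Nash equilibria.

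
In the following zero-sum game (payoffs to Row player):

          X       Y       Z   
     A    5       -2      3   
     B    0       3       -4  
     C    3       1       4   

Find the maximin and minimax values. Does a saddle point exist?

Maximin = 1, Minimax = 3, Saddle: False

Work:
Row minimums: [-2, -4, 1] → maximin = 1
Column maximums: [5, 3, 4] → minimax = 3
No saddle point (maximin ≠ minimax). Mixed strategy needed.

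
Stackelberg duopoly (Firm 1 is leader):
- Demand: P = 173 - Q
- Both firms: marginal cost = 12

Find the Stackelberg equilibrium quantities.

q₁* (leader) = 80.5, q₂* (follower) = 40.25

Work:
Follower's reaction: q₂ = (a - c - q₁)/2
Leader substitutes: π₁ = q₁·(a - q₁ - (a-c-q₁)/2 - c)
FOC: q₁* = (173 - 12)/2 = 80.50
Then: q₂* = (173 - 12 - 80.5)/2 = 40.25
Leader has first-mover advantage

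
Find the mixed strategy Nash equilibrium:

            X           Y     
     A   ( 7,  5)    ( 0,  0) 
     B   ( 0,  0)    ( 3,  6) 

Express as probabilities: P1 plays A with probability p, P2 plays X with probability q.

p = 0.5455, q = 0.3

Work:
Find probabilities that make opponent indifferent:
P2 chooses q to make P1 indifferent between A and B
P1 chooses p to make P2 indifferent between X and Y
Mixed NE: P1 plays (A: 0.5455, B: 0.4545), P2 plays (X: 0.3, Y: 0.7)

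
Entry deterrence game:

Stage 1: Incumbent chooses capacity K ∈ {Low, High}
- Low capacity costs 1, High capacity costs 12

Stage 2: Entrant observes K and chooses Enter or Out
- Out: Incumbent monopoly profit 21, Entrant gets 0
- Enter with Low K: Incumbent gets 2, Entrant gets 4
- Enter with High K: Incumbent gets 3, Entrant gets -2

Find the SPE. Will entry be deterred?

SPE: (High, Enter|Low, Out|High); Entry deterred. Incumbent net profit = 9

Work:
After Low K: Entrant enters (4 > 0)
After High K: Entrant stays out (-2 < 0)
Incumbent: Low → 2−1=1, High → 21−12=9
Incumbent chooses High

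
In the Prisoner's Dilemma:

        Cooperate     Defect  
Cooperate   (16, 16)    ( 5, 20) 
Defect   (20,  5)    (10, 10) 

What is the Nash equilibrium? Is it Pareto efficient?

(Defect, Defect) is NE; not Pareto efficient

Work:
Defect dominates Cooperate for both players:
If P2 cooperates: Defect (20) > Cooperate (16)
If P2 defects: Defect (10) > Cooperate (5)
NE: (Defect, Defect) with payoff (10, 10)
But (Cooperate, Cooperate) = (16, 16) Pareto dominates (10, 10)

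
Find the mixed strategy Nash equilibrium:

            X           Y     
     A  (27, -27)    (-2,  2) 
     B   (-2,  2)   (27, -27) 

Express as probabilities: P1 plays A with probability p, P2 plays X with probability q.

p = 0.5, q = 0.5

Work:
Find probabilities that make opponent indifferent:
P2 chooses q to make P1 indifferent between A and B
P1 chooses p to make P2 indifferent between X and Y
Mixed NE: P1 plays (A: 0.5, B: 0.5), P2 plays (X: 0.5, Y: 0.5)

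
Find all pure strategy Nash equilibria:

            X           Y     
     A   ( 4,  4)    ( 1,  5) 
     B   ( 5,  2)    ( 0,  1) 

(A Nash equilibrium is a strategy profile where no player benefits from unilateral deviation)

Nash equilibrium: (A, Y), (B, X)

Work:
Best responses:
  P1 vs X: payoffs [4, 5] → best response B (payoff 5)
  P1 vs Y: payoffs [1, 0] → best response A (payoff 1)
  P2 vs A: payoffs [4, 5] → best response Y (payoff 5)
  P2 vs B: payoffs [2, 1] → best response X (payoff 2)
Mutual best responses: (A,Y), (B,X) → Nash equilibria.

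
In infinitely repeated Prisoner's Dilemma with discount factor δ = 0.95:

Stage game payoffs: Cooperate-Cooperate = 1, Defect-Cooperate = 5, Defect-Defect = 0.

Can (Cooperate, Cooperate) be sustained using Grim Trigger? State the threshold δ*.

δ* = 0.8; since δ = 0.95 ≥ 0.8, cooperation can be sustained

Work:
For Grim Trigger:
Cooperate forever: 1/(1-δ)
Defect then punished: 5 + 0·δ/(1-δ)
Need: 1/(1-δ) ≥ 5 + 0·δ/(1-δ)
Solving: δ ≥ (T-R)/(T-P) = (5-1)/(5-0) = 0.8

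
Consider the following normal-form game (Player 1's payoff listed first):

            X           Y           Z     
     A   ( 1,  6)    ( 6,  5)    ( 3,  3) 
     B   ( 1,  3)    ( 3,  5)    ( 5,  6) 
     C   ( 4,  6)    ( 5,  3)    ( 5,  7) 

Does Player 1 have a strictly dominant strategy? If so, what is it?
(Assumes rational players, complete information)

No strictly dominant strategy exists for Player 1

Work:
A strategy strictly dominates another if it gives a strictly higher payoff against every opponent action. Compare each pair of P1's strategies column-by-column:
  A vs B: [1 vs 1, 6 vs 3, 3 vs 5] → A does not strictly dominate B (column X: 1 ≤ 1)
  A vs C: [1 vs 4, 6 vs 5, 3 vs 5] → A does not strictly dominate C (column X: 1 ≤ 4)
  B vs A: [1 vs 1, 3 vs 6, 5 vs 3] → B does not strictly dominate A (column X: 1 ≤ 1)
  B vs C: [1 vs 4, 3 vs 5, 5 vs 5] → B does not strictly dominate C (column X: 1 ≤ 4)
  C vs A: [4 vs 1, 5 vs 6, 5 vs 3] → C does not strictly dominate A (column Y: 5 ≤ 6)
  C vs B: [4 vs 1, 5 vs 3, 5 vs 5] → C does not strictly dominate B (column Z: 5 ≤ 5)
No single strategy strictly dominates all others → no strictly dominant strategy.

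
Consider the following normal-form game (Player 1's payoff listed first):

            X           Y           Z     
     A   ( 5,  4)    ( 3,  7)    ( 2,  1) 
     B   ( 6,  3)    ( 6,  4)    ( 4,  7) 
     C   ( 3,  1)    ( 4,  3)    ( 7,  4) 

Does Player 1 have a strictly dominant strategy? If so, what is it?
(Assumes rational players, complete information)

No strictly dominant strategy exists for Player 1

Work:
A strategy strictly dominates another if it gives a strictly higher payoff against every opponent action. Compare each pair of P1's strategies column-by-column:
  A vs B: [5 vs 6, 3 vs 6, 2 vs 4] → A does not strictly dominate B (column X: 5 ≤ 6)
  A vs C: [5 vs 3, 3 vs 4, 2 vs 7] → A does not strictly dominate C (column Y: 3 ≤ 4)
  B vs A: [6 vs 5, 6 vs 3, 4 vs 2] → B strictly dominates A
  B vs C: [6 vs 3, 6 vs 4, 4 vs 7] → B does not strictly dominate C (column Z: 4 ≤ 7)
  C vs A: [3 vs 5, 4 vs 3, 7 vs 2] → C does not strictly dominate A (column X: 3 ≤ 5)
  C vs B: [3 vs 6, 4 vs 6, 7 vs 4] → C does not strictly dominate B (column X: 3 ≤ 6)
No single strategy strictly dominates all others → no strictly dominant strategy.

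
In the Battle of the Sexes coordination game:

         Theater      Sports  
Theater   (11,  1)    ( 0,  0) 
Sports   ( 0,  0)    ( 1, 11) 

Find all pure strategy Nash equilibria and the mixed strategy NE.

Pure NE: (Theater, Theater) and (Sports, Sports); Mixed NE: p = 0.9167, q = 0.0833

Work:
Check pure NE:
(Theater, Theater): (11, 1) - no unilateral deviation beneficial
(Sports, Sports): (1, 11) - no unilateral deviation beneficial
Mixed NE: P1 plays Theater with p = 0.9167, P2 plays Theater with q = 0.0833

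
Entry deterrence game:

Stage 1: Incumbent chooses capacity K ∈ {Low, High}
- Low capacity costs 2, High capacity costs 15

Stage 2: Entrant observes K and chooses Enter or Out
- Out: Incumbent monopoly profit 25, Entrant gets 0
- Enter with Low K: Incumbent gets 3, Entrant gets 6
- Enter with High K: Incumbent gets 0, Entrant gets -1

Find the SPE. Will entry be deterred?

SPE: (High, Enter|Low, Out|High); Entry deterred. Incumbent net profit = 10

Work:
After Low K: Entrant enters (6 > 0)
After High K: Entrant stays out (-1 < 0)
Incumbent: Low → 3−2=1, High → 25−15=10
Incumbent chooses High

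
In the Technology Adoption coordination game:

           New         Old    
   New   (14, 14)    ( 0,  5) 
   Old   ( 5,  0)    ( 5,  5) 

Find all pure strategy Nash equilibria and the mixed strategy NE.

Pure NE: (New, New) and (Old, Old); Mixed NE: p = 0.3571, q = 0.3571

Work:
Check pure NE:
(New, New): (14, 14) - no unilateral deviation beneficial
(Old, Old): (5, 5) - no unilateral deviation beneficial
Mixed NE: P1 plays New with p = 0.3571, P2 plays New with q = 0.3571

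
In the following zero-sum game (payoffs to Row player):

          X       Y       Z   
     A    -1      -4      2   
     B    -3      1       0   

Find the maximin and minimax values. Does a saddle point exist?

Maximin = -3, Minimax = -1, Saddle: False

Work:
Row minimums: [-4, -3] → maximin = -3
Column maximums: [-1, 1, 2] → minimax = -1
No saddle point (maximin ≠ minimax). Mixed strategy needed.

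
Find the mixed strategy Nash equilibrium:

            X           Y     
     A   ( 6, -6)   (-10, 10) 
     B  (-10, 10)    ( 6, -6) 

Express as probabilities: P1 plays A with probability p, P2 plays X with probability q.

p = 0.5, q = 0.5

Work:
Find probabilities that make opponent indifferent:
P2 chooses q to make P1 indifferent between A and B
P1 chooses p to make P2 indifferent between X and Y
Mixed NE: P1 plays (A: 0.5, B: 0.5), P2 plays (X: 0.5, Y: 0.5)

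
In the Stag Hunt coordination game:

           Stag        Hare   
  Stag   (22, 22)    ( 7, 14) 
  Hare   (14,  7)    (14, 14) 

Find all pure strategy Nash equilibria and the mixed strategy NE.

Pure NE: (Stag, Stag) and (Hare, Hare); Mixed NE: p = 0.4667, q = 0.4667

Work:
Check pure NE:
(Stag, Stag): (22, 22) - no unilateral deviation beneficial
(Hare, Hare): (14, 14) - no unilateral deviation beneficial
Mixed NE: P1 plays Stag with p = 0.4667, P2 plays Stag with q = 0.4667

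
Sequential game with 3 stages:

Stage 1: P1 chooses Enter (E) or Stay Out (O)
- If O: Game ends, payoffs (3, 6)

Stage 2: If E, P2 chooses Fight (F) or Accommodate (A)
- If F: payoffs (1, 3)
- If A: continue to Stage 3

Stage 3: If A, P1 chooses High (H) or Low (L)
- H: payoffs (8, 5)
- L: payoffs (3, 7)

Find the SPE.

SPE: (E, A, H); Outcome (8, 5)

Work:
Stage 3: P1 chooses H (8 vs 3)
Stage 2: P2: F->3, A->5 (anticipating H). Choose A
Stage 1: P1: O->3, E->8 (anticipating A, H). Choose E
SPE path: E -> A -> H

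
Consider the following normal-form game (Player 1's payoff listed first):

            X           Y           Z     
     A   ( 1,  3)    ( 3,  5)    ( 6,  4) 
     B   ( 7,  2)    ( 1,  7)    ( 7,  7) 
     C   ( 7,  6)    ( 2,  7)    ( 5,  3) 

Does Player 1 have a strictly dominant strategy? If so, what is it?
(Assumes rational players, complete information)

No strictly dominant strategy exists for Player 1

Work:
A strategy strictly dominates another if it gives a strictly higher payoff against every opponent action. Compare each pair of P1's strategies column-by-column:
  A vs B: [1 vs 7, 3 vs 1, 6 vs 7] → A does not strictly dominate B (column X: 1 ≤ 7)
  A vs C: [1 vs 7, 3 vs 2, 6 vs 5] → A does not strictly dominate C (column X: 1 ≤ 7)
  B vs A: [7 vs 1, 1 vs 3, 7 vs 6] → B does not strictly dominate A (column Y: 1 ≤ 3)
  B vs C: [7 vs 7, 1 vs 2, 7 vs 5] → B does not strictly dominate C (column X: 7 ≤ 7)
  C vs A: [7 vs 1, 2 vs 3, 5 vs 6] → C does not strictly dominate A (column Y: 2 ≤ 3)
  C vs B: [7 vs 7, 2 vs 1, 5 vs 7] → C does not strictly dominate B (column X: 7 ≤ 7)
No single strategy strictly dominates all others → no strictly dominant strategy.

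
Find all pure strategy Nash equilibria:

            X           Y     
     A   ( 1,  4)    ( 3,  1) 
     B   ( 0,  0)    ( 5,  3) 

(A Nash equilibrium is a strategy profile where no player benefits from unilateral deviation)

Nash equilibrium: (A, X), (B, Y)

Work:
Best responses:
  P1 vs X: payoffs [1, 0] → best response A (payoff 1)
  P1 vs Y: payoffs [3, 5] → best response B (payoff 5)
  P2 vs A: payoffs [4, 1] → best response X (payoff 4)
  P2 vs B: payoffs [0, 3] → best response Y (payoff 3)
Mutual best responses: (A,X), (B,Y) → Nash equilibria.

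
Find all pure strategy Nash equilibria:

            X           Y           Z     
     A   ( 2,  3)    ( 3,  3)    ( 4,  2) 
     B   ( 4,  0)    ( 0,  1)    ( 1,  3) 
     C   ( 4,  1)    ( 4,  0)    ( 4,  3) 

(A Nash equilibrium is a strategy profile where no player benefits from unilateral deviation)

Nash equilibrium: (C, Z)

Work:
Best responses:
  P1 vs X: payoffs [2, 4, 4] → best response B/C (payoff 4)
  P1 vs Y: payoffs [3, 0, 4] → best response C (payoff 4)
  P1 vs Z: payoffs [4, 1, 4] → best response A/C (payoff 4)
  P2 vs A: payoffs [3, 3, 2] → best response X/Y (payoff 3)
  P2 vs B: payoffs [0, 1, 3] → best response Z (payoff 3)
  P2 vs C: payoffs [1, 0, 3] → best response Z (payoff 3)
Mutual best responses: (C,Z) → Nash equilibria.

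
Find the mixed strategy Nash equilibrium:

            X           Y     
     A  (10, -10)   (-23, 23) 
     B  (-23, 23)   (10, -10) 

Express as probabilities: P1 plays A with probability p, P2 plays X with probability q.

p = 0.5, q = 0.5

Work:
Find probabilities that make opponent indifferent:
P2 chooses q to make P1 indifferent between A and B
P1 chooses p to make P2 indifferent between X and Y
Mixed NE: P1 plays (A: 0.5, B: 0.5), P2 plays (X: 0.5, Y: 0.5)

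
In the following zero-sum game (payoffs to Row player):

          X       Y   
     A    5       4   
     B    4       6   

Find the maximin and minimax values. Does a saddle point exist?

Maximin = 4, Minimax = 5, Saddle: False

Work:
Row minimums: [4, 4] → maximin = 4
Column maximums: [5, 6] → minimax = 5
No saddle point (maximin ≠ minimax). Mixed strategy needed.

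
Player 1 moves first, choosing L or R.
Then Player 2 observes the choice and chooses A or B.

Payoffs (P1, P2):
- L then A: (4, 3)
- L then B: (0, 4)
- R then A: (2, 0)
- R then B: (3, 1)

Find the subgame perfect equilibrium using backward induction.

P1 plays R, P2 plays B after L and B after R; Payoff (3, 1)

Work:
Backward induction:
After L: P2 chooses B → P1 gets 0
After R: P2 chooses B → P1 gets 3
P1 chooses R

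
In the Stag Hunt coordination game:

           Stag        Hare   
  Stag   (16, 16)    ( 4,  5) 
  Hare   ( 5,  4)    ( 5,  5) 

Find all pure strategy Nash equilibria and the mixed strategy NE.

Pure NE: (Stag, Stag) and (Hare, Hare); Mixed NE: p = 0.0833, q = 0.0833

Work:
Check pure NE:
(Stag, Stag): (16, 16) - no unilateral deviation beneficial
(Hare, Hare): (5, 5) - no unilateral deviation beneficial
Mixed NE: P1 plays Stag with p = 0.0833, P2 plays Stag with q = 0.0833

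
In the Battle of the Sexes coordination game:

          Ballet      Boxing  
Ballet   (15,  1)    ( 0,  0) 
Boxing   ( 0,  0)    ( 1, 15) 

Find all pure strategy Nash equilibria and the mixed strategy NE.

Pure NE: (Ballet, Ballet) and (Boxing, Boxing); Mixed NE: p = 0.9375, q = 0.0625

Work:
Check pure NE:
(Ballet, Ballet): (15, 1) - no unilateral deviation beneficial
(Boxing, Boxing): (1, 15) - no unilateral deviation beneficial
Mixed NE: P1 plays Ballet with p = 0.9375, P2 plays Ballet with q = 0.0625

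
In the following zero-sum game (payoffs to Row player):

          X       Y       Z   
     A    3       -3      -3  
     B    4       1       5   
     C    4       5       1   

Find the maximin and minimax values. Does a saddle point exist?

Maximin = 1, Minimax = 4, Saddle: False

Work:
Row minimums: [-3, 1, 1] → maximin = 1
Column maximums: [4, 5, 5] → minimax = 4
No saddle point (maximin ≠ minimax). Mixed strategy needed.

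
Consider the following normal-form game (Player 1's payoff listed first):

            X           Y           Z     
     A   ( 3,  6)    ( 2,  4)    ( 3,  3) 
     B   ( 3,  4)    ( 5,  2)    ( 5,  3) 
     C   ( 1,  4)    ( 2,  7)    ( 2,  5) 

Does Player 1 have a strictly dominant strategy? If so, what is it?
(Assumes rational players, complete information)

No strictly dominant strategy exists for Player 1

Work:
A strategy strictly dominates another if it gives a strictly higher payoff against every opponent action. Compare each pair of P1's strategies column-by-column:
  A vs B: [3 vs 3, 2 vs 5, 3 vs 5] → A does not strictly dominate B (column X: 3 ≤ 3)
  A vs C: [3 vs 1, 2 vs 2, 3 vs 2] → A does not strictly dominate C (column Y: 2 ≤ 2)
  B vs A: [3 vs 3, 5 vs 2, 5 vs 3] → B does not strictly dominate A (column X: 3 ≤ 3)
  B vs C: [3 vs 1, 5 vs 2, 5 vs 2] → B strictly dominates C
  C vs A: [1 vs 3, 2 vs 2, 2 vs 3] → C does not strictly dominate A (column X: 1 ≤ 3)
  C vs B: [1 vs 3, 2 vs 5, 2 vs 5] → C does not strictly dominate B (column X: 1 ≤ 3)
No single strategy strictly dominates all others → no strictly dominant strategy.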